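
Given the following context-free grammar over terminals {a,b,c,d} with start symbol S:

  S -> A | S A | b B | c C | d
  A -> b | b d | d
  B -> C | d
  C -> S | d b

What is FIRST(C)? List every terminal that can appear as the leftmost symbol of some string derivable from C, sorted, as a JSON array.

FIRST iteration:
iter 1:
  A via A→b: +{b}
  A via A→d: +{d}
  B via B→d: +{d}
  C via C→d b: +{d}
  S via S→A: +{b,d}
  S via S→c C: +{c}
  FIRST(S)={b,c,d}  FIRST(A)={b,d}  FIRST(B)={d}  FIRST(C)={d}
iter 2:
  C via C→S: +{b,c}
  FIRST(S)={b,c,d}  FIRST(A)={b,d}  FIRST(B)={d}  FIRST(C)={b,c,d}
iter 3:
  B via B→C: +{b,c}
  FIRST(S)={b,c,d}  FIRST(A)={b,d}  FIRST(B)={b,c,d}  FIRST(C)={b,c,d}
iter 4: (no change)
  FIRST(S)={b,c,d}  FIRST(A)={b,d}  FIRST(B)={b,c,d}  FIRST(C)={b,c,d}

FIRST(C) = ["b", "c", "d"]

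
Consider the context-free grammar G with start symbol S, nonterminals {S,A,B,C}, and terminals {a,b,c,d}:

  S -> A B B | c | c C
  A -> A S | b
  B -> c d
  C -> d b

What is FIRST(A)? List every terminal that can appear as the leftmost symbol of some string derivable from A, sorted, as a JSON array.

Compute FIRST by fixpoint:
[1]
  A via A→b: +{b}
  B via B→c d: +{c}
  C via C→d b: +{d}
  S via S→A B B: +{b}
  S via S→c: +{c}
  FIRST[S]={b,c}  FIRST[A]={b}  FIRST[B]={c}  FIRST[C]={d}
[2] — fixpoint
  FIRST[S]={b,c}  FIRST[A]={b}  FIRST[B]={c}  FIRST[C]={d}

FIRST(A) = ["b"]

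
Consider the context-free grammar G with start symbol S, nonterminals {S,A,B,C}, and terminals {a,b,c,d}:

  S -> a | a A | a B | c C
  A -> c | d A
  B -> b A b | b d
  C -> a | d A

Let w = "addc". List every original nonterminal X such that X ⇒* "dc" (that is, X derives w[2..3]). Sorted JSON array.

Convert to CNF:
  S -> T2 A | T2 B | T3 C | a
  A -> T0 A | c
  B -> T1 T0 | T1 X4
  C -> T0 A | a
  T0 -> d
  T1 -> b
  T2 -> a
  T3 -> c
  X4 -> A T1

CYK fill (cells [i..j] with 2 ≤ i ≤ j ≤ 3 only):
  [2..2]={T0}  "d"  orig:{}
  [3..3]={A,T3}  "c"  orig:{A}
  [2..3]={A,C}  "dc"

Original NTs in T[2,3] deriving "dc": ["A", "C"]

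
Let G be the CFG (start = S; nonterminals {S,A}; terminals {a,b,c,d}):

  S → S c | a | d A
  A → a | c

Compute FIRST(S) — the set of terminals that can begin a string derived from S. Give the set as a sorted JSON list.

FIRST sets, iterate to fixpoint:
iter 1:
  A via A→a: +{a}
  A via A→c: +{c}
  S via S→a: +{a}
  S via S→d A: +{d}
  FIRST[S]={a,d}  FIRST[A]={a,c}
iter 2: done
  FIRST[S]={a,d}  FIRST[A]={a,c}

FIRST(S) = ["a", "d"]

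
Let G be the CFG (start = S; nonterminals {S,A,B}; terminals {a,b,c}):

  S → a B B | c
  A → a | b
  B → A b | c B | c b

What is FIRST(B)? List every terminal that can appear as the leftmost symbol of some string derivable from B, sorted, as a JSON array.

Compute FIRST by fixpoint:
round 1:
  A via A→a: +{a}
  A via A→b: +{b}
  B via B→A b: +{a,b}
  B via B→c B: +{c}
  S via S→a B B: +{a}
  S via S→c: +{c}
  FIRST(S)={a,c}  FIRST(A)={a,b}  FIRST(B)={a,b,c}
round 2: done
  FIRST(S)={a,c}  FIRST(A)={a,b}  FIRST(B)={a,b,c}

FIRST(B) = ["a", "b", "c"]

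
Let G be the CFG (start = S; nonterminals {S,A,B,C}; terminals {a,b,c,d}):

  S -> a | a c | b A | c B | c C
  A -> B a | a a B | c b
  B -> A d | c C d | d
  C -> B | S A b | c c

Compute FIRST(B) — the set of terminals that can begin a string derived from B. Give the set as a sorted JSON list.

FIRST sets, iterate to fixpoint:
round 1:
  A via A→a a B: +{a}
  A via A→c b: +{c}
  B via B→A d: +{a,c}
  B via B→d: +{d}
  C via C→B: +{a,c,d}
  S via S→a: +{a}
  S via S→b A: +{b}
  S via S→c B: +{c}
  FIRST(S)={a,b,c}  FIRST(A)={a,c}  FIRST(B)={a,c,d}  FIRST(C)={a,c,d}
round 2:
  A via A→B a: +{d}
  C via C→S A b: +{b}
  FIRST(S)={a,b,c}  FIRST(A)={a,c,d}  FIRST(B)={a,c,d}  FIRST(C)={a,b,c,d}
round 3: done
  FIRST(S)={a,b,c}  FIRST(A)={a,c,d}  FIRST(B)={a,c,d}  FIRST(C)={a,b,c,d}

FIRST(B) = ["a", "c", "d"]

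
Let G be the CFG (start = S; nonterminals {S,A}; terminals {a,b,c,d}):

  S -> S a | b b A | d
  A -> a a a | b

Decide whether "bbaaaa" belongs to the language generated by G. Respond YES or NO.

CNF form of G:
  S -> S T0 | T1 X3 | d
  A -> T0 X2 | b
  T0 -> a
  T1 -> b
  X2 -> T0 T0
  X3 -> T1 A

CYK fill:
  cell(0,0) b: {A,T1}  orig:{A}
  cell(1,1) b: {A,T1}  orig:{A}
  cell(2,2) a: {T0}  orig:{}
  cell(3,3) a: {T0}  orig:{}
  cell(4,4) a: {T0}  orig:{}
  cell(5,5) a: {T0}  orig:{}
  cell(0,1) bb: {X3}  orig:{}
  cell(1,2) ba: ∅
  cell(2,3) aa: {X2}  orig:{}
  cell(3,4) aa: {X2}  orig:{}
  cell(4,5) aa: {X2}  orig:{}
  cell(0,2) bba: ∅
  cell(1,3) baa: ∅
  cell(2,4) aaa: {A}
  cell(3,5) aaa: {A}
  cell(0,3) bbaa: ∅
  cell(1,4) baaa: {X3}  orig:{}
  cell(2,5) aaaa: ∅
  cell(0,4) bbaaa: {S}
  cell(1,5) baaaa: ∅
  cell(0,5) bbaaaa: {S}

S ∈ T[0,5] ⇒ YES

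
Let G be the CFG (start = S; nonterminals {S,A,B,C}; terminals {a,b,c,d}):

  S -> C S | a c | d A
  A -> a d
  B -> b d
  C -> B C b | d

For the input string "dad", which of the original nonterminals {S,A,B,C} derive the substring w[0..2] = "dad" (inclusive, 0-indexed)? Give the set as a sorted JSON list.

Convert to CNF:
  S -> C S | T0 T3 | T1 A
  A -> T0 T1
  B -> T2 T1
  C -> B X4 | d
  T0 -> a
  T1 -> d
  T2 -> b
  T3 -> c
  X4 -> C T2

CYK table (by increasing span) — only the sub-triangle for w[0..2]:
  T[0,0] 'd' = {C,T1}  orig:{C}
  T[1,1] 'a' = {T0}  orig:{}
  T[2,2] 'd' = {C,T1}  orig:{C}
  T[0,1] 'da' = ∅
  T[1,2] 'ad' = {A}
  T[0,2] 'dad' = {S}

Original NTs in T[0,2] deriving "dad": ["S"]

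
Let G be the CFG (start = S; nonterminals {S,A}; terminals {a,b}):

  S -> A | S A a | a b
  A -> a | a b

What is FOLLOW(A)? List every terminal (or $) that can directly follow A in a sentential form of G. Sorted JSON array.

Compute FIRST by fixpoint:
round 1:
  A via A→a: +{a}
  S via S→A: +{a}
  FIRST[S]={a}  FIRST[A]={a}
round 2: — fixpoint
  FIRST[S]={a}  FIRST[A]={a}

FOLLOW sets:
FOLLOW(S) := {$}
[1]
  S→A: FOLLOW(A) ⊇ FOLLOW(S) ⊇ {$}; new: +{$}
  S→S A a: FOLLOW(S) ⊇ FIRST(A) = {a}; new: +{a}
  S→S A a: FOLLOW(A) ⊇ FIRST(a) = {a}; new: +{a}
  S: {$,a}  A: {$,a}
[2] (no change)
  S: {$,a}  A: {$,a}

FOLLOW(A) = ["$", "a"]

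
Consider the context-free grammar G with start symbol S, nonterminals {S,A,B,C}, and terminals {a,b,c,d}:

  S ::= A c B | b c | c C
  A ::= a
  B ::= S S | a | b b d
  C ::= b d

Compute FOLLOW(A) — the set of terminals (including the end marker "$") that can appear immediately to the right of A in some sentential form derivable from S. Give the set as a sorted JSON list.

FIRST sets, iterate to fixpoint:
iter 1:
  A via A→a: +{a}
  B via B→a: +{a}
  B via B→b b d: +{b}
  C via C→b d: +{b}
  S via S→A c B: +{a}
  S via S→b c: +{b}
  S via S→c C: +{c}
  S: {a,b,c}  A: {a}  B: {a,b}  C: {b}
iter 2:
  B via B→S S: +{c}
  S: {a,b,c}  A: {a}  B: {a,b,c}  C: {b}
iter 3: (no change)
  S: {a,b,c}  A: {a}  B: {a,b,c}  C: {b}

FOLLOW iteration:
seed FOLLOW(S) with $
iter 1:
  B→S S: FOLLOW(S) ⊇ FIRST(S) = {a,b,c}; new: +{a,b,c}
  S→A c B: FOLLOW(A) ⊇ FIRST(c) = {c}; new: +{c}
  S→A c B: FOLLOW(B) ⊇ FOLLOW(S) ⊇ {$,a,b,c}; new: +{$,a,b,c}
  S→c C: FOLLOW(C) ⊇ FOLLOW(S) ⊇ {$,a,b,c}; new: +{$,a,b,c}
  FOLLOW(S)={$,a,b,c}  FOLLOW(A)={c}  FOLLOW(B)={$,a,b,c}  FOLLOW(C)={$,a,b,c}
iter 2: (no change)
  FOLLOW(S)={$,a,b,c}  FOLLOW(A)={c}  FOLLOW(B)={$,a,b,c}  FOLLOW(C)={$,a,b,c}

FOLLOW(A) = ["c"]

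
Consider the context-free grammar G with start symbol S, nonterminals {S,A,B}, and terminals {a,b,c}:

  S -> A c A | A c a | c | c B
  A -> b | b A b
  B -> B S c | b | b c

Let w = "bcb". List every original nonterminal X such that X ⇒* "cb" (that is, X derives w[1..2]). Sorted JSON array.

CNF form of G:
  S -> A X5 | A X6 | T1 B | c
  A -> T0 X3 | b
  B -> B X4 | T0 T1 | b
  T0 -> b
  T1 -> c
  T2 -> a
  X3 -> A T0
  X4 -> S T1
  X5 -> T1 A
  X6 -> T1 T2

Fill CYK table bottom-up (cells [i..j] with 1 ≤ i ≤ j ≤ 2 only):
  [1..1]={S,T1}  "c"  orig:{S}
  [2..2]={A,B,T0}  "b"  orig:{A,B}
  [1..2]={S,X5}  "cb"  orig:{S}

Original NTs in T[1,2] deriving "cb": ["S"]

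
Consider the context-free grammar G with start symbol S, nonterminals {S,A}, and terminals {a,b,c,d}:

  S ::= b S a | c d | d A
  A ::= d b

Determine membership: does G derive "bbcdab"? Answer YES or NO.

CNF form of G:
  S -> T0 A | T1 X4 | T3 T0
  A -> T0 T1
  T0 -> d
  T1 -> b
  T2 -> a
  T3 -> c
  X4 -> S T2

Fill CYK table bottom-up:
  [0..0]={T1}  "b"  orig:{}
  [1..1]={T1}  "b"  orig:{}
  [2..2]={T3}  "c"  orig:{}
  [3..3]={T0}  "d"  orig:{}
  [4..4]={T2}  "a"  orig:{}
  [5..5]={T1}  "b"  orig:{}
  [0..1]=∅  "bb"
  [1..2]=∅  "bc"
  [2..3]={S}  "cd"
  [3..4]=∅  "da"
  [4..5]=∅  "ab"
  [0..2]=∅  "bbc"
  [1..3]=∅  "bcd"
  [2..4]={X4}  "cda"  orig:{}
  [3..5]=∅  "dab"
  [0..3]=∅  "bbcd"
  [1..4]={S}  "bcda"
  [2..5]=∅  "cdab"
  [0..4]=∅  "bbcda"
  [1..5]=∅  "bcdab"
  [0..5]=∅  "bbcdab"

S ∉ T[0,5] ⇒ NO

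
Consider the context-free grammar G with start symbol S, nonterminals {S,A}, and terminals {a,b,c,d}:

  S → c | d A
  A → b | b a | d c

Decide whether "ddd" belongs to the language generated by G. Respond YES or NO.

CNF form of G:
  S -> T2 A | c
  A -> T0 T1 | T2 T3 | b
  T0 -> b
  T1 -> a
  T2 -> d
  T3 -> c

CYK table (by increasing span):
  T[0,0] 'd' = {T2}  orig:{}
  T[1,1] 'd' = {T2}  orig:{}
  T[2,2] 'd' = {T2}  orig:{}
  T[0,1] 'dd' = ∅
  T[1,2] 'dd' = ∅
  T[0,2] 'ddd' = ∅

S ∉ T[0,2] ⇒ NO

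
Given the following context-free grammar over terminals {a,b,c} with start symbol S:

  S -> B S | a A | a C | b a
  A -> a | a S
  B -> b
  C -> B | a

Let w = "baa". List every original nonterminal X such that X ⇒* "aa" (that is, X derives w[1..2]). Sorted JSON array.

Convert to CNF:
  S -> B S | T0 A | T0 C | T1 T0
  A -> T0 S | a
  B -> b
  C -> a | b
  T0 -> a
  T1 -> b

CYK fill (cells [i..j] with 1 ≤ i ≤ j ≤ 2 only):
  T[1,1] 'a' = {A,C,T0}  orig:{A,C}
  T[2,2] 'a' = {A,C,T0}  orig:{A,C}
  T[1,2] 'aa' = {S}

Original NTs in T[1,2] deriving "aa": ["S"]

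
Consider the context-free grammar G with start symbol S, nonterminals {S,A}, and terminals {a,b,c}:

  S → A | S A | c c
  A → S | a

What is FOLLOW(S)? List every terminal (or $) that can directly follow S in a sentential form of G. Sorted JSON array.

FIRST iteration:
[1]
  A via A→a: +{a}
  S via S→A: +{a}
  S via S→c c: +{c}
  S: {a,c}  A: {a}
[2]
  A via A→S: +{c}
  S: {a,c}  A: {a,c}
[3] done
  S: {a,c}  A: {a,c}

FOLLOW iteration:
seed FOLLOW(S) with $
round 1:
  S→A: FOLLOW(A) ⊇ FOLLOW(S) ⊇ {$}; new: +{$}
  S→S A: FOLLOW(S) ⊇ FIRST(A) = {a,c}; new: +{a,c}
  S→S A: FOLLOW(A) ⊇ FOLLOW(S) ⊇ {$,a,c}; new: +{a,c}
  FOLLOW[S]={$,a,c}  FOLLOW[A]={$,a,c}
round 2: (no change)
  FOLLOW[S]={$,a,c}  FOLLOW[A]={$,a,c}

FOLLOW(S) = ["$", "a", "c"]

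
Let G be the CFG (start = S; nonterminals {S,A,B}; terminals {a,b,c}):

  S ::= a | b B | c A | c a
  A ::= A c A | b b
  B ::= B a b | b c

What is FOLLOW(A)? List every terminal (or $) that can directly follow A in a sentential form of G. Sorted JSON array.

FIRST iteration:
iter 1:
  A via A→b b: +{b}
  B via B→b c: +{b}
  S via S→a: +{a}
  S via S→b B: +{b}
  S via S→c A: +{c}
  FIRST(S)={a,b,c}  FIRST(A)={b}  FIRST(B)={b}
iter 2: (stable)
  FIRST(S)={a,b,c}  FIRST(A)={b}  FIRST(B)={b}

FOLLOW iteration:
FOLLOW(S) := {$}
[1]
  A→A c A: FOLLOW(A) ⊇ FIRST(c) = {c}; new: +{c}
  B→B a b: FOLLOW(B) ⊇ FIRST(a) = {a}; new: +{a}
  S→b B: FOLLOW(B) ⊇ FOLLOW(S) ⊇ {$}; new: +{$}
  S→c A: FOLLOW(A) ⊇ FOLLOW(S) ⊇ {$}; new: +{$}
  S: {$}  A: {$,c}  B: {$,a}
[2] — fixpoint
  S: {$}  A: {$,c}  B: {$,a}

FOLLOW(A) = ["$", "c"]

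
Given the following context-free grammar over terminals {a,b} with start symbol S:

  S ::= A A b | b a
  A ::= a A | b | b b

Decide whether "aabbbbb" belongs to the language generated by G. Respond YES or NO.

Convert to CNF:
  S -> A X2 | T1 T0
  A -> T0 A | T1 T1 | b
  T0 -> a
  T1 -> b
  X2 -> A T1

CYK fill:
  cell(0,0) a: {T0}  orig:{}
  cell(1,1) a: {T0}  orig:{}
  cell(2,2) b: {A,T1}  orig:{A}
  cell(3,3) b: {A,T1}  orig:{A}
  cell(4,4) b: {A,T1}  orig:{A}
  cell(5,5) b: {A,T1}  orig:{A}
  cell(6,6) b: {A,T1}  orig:{A}
  cell(0,1) aa: ∅
  cell(1,2) ab: {A}
  cell(2,3) bb: {A,X2}  orig:{A}
  cell(3,4) bb: {A,X2}  orig:{A}
  cell(4,5) bb: {A,X2}  orig:{A}
  cell(5,6) bb: {A,X2}  orig:{A}
  cell(0,2) aab: {A}
  cell(1,3) abb: {A,X2}  orig:{A}
  cell(2,4) bbb: {S,X2}  orig:{S}
  cell(3,5) bbb: {S,X2}  orig:{S}
  cell(4,6) bbb: {S,X2}  orig:{S}
  cell(0,3) aabb: {A,X2}  orig:{A}
  cell(1,4) abbb: {S,X2}  orig:{S}
  cell(2,5) bbbb: {S}
  cell(3,6) bbbb: {S}
  cell(0,4) aabbb: {S,X2}  orig:{S}
  cell(1,5) abbbb: {S}
  cell(2,6) bbbbb: {S}
  cell(0,5) aabbbb: {S}
  cell(1,6) abbbbb: {S}
  cell(0,6) aabbbbb: {S}

S ∈ T[0,6] ⇒ YES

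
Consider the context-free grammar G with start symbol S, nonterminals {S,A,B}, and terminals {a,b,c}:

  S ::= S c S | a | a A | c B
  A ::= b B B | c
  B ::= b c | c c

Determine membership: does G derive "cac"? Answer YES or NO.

CNF form of G:
  S -> S X4 | T1 B | T2 A | a
  A -> T0 X3 | c
  B -> T0 T1 | T1 T1
  T0 -> b
  T1 -> c
  T2 -> a
  X3 -> B B
  X4 -> T1 S

Fill CYK table bottom-up:
  T[0,0] 'c' = {A,T1}  orig:{A}
  T[1,1] 'a' = {S,T2}  orig:{S}
  T[2,2] 'c' = {A,T1}  orig:{A}
  T[0,1] 'ca' = {X4}  orig:{}
  T[1,2] 'ac' = {S}
  T[0,2] 'cac' = {X4}  orig:{}

S ∉ T[0,2] ⇒ NO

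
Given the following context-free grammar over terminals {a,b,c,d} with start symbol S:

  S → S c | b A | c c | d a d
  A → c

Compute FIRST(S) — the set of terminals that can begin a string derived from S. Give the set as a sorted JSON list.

FIRST iteration:
pass 1:
  A via A→c: +{c}
  S via S→b A: +{b}
  S via S→c c: +{c}
  S via S→d a d: +{d}
  FIRST[S]={b,c,d}  FIRST[A]={c}
pass 2: done
  FIRST[S]={b,c,d}  FIRST[A]={c}

FIRST(S) = ["b", "c", "d"]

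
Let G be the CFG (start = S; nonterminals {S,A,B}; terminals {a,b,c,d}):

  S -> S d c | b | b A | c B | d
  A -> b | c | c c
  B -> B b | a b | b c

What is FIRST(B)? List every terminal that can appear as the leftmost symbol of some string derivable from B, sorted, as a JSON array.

FIRST sets, iterate to fixpoint:
iter 1:
  A via A→b: +{b}
  A via A→c: +{c}
  B via B→a b: +{a}
  B via B→b c: +{b}
  S via S→b: +{b}
  S via S→c B: +{c}
  S via S→d: +{d}
  FIRST(S)={b,c,d}  FIRST(A)={b,c}  FIRST(B)={a,b}
iter 2: — fixpoint
  FIRST(S)={b,c,d}  FIRST(A)={b,c}  FIRST(B)={a,b}

FIRST(B) = ["a", "b"]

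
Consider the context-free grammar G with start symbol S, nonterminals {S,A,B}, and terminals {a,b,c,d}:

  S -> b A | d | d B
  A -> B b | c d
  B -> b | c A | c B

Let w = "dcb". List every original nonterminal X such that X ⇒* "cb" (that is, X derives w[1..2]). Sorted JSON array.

Convert to CNF:
  S -> T0 A | T2 B | d
  A -> B T0 | T1 T2
  B -> T1 A | T1 B | b
  T0 -> b
  T1 -> c
  T2 -> d

CYK table (by increasing span), restricted to cells inside w[1..2]:
  [1..1]={T1}  "c"  orig:{}
  [2..2]={B,T0}  "b"  orig:{B}
  [1..2]={B}  "cb"

Original NTs in T[1,2] deriving "cb": ["B"]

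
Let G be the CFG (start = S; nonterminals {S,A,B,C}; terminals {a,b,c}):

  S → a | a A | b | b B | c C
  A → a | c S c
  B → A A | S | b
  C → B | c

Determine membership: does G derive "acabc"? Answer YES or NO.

Convert to CNF:
  S -> T0 C | T1 A | T2 B | a | b
  A -> T0 X3 | a
  B -> A A | T0 C | T1 A | T2 B | a | b
  C -> A A | T0 C | T1 A | T2 B | a | b | c
  T0 -> c
  T1 -> a
  T2 -> b
  X3 -> S T0

CYK table (by increasing span):
  cell(0,0) a: {A,B,C,S,T1}  orig:{A,B,C,S}
  cell(1,1) c: {C,T0}  orig:{C}
  cell(2,2) a: {A,B,C,S,T1}  orig:{A,B,C,S}
  cell(3,3) b: {B,C,S,T2}  orig:{B,C,S}
  cell(4,4) c: {C,T0}  orig:{C}
  cell(0,1) ac: {X3}  orig:{}
  cell(1,2) ca: {B,C,S}
  cell(2,3) ab: ∅
  cell(3,4) bc: {X3}  orig:{}
  cell(0,2) aca: ∅
  cell(1,3) cab: ∅
  cell(2,4) abc: ∅
  cell(0,3) acab: ∅
  cell(1,4) cabc: ∅
  cell(0,4) acabc: ∅

S ∉ T[0,4] ⇒ NO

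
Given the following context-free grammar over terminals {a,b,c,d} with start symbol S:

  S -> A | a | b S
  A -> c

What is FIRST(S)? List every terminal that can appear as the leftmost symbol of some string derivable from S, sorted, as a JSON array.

FIRST iteration:
iter 1:
  A via A→c: +{c}
  S via S→A: +{c}
  S via S→a: +{a}
  S via S→b S: +{b}
  FIRST(S)={a,b,c}  FIRST(A)={c}
iter 2: done
  FIRST(S)={a,b,c}  FIRST(A)={c}

FIRST(S) = ["a", "b", "c"]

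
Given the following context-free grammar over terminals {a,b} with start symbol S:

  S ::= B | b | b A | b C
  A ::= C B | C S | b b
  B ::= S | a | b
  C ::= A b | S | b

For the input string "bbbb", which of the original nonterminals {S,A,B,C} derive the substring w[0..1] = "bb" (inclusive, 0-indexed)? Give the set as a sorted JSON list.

CNF form of G:
  S -> T0 A | T0 C | a | b
  A -> C B | C S | T0 T0
  B -> T0 A | T0 C | a | b
  C -> A T0 | T0 A | T0 C | a | b
  T0 -> b

CYK table (by increasing span) — only the sub-triangle for w[0..1]:
  T[0,0] 'b' = {B,C,S,T0}  orig:{B,C,S}
  T[1,1] 'b' = {B,C,S,T0}  orig:{B,C,S}
  T[0,1] 'bb' = {A,B,C,S}

Original NTs in T[0,1] deriving "bb": ["A", "B", "C", "S"]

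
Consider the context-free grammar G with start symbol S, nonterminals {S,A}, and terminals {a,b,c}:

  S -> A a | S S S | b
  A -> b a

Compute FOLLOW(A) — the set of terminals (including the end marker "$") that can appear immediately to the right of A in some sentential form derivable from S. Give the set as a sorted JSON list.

FIRST sets, iterate to fixpoint:
pass 1:
  A via A→b a: +{b}
  S via S→A a: +{b}
  FIRST[S]={b}  FIRST[A]={b}
pass 2: (stable)
  FIRST[S]={b}  FIRST[A]={b}

FOLLOW iteration:
seed FOLLOW(S) with $
[1]
  S→A a: FOLLOW(A) ⊇ FIRST(a) = {a}; new: +{a}
  S→S S S: FOLLOW(S) ⊇ FIRST(S) = {b}; new: +{b}
  FOLLOW(S)={$,b}  FOLLOW(A)={a}
[2] done
  FOLLOW(S)={$,b}  FOLLOW(A)={a}

FOLLOW(A) = ["a"]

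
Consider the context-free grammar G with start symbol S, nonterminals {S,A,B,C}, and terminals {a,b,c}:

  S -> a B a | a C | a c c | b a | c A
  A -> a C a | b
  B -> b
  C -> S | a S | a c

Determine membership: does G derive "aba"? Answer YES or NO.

CNF form of G:
  S -> T0 C | T0 X6 | T0 X7 | T1 A | T2 T0
  A -> T0 X3 | b
  B -> b
  C -> T0 C | T0 S | T0 T1 | T0 X4 | T0 X5 | T1 A | T2 T0
  T0 -> a
  T1 -> c
  T2 -> b
  X3 -> C T0
  X4 -> B T0
  X5 -> T1 T1
  X6 -> B T0
  X7 -> T1 T1

Fill CYK table bottom-up:
  cell(0,0) a: {T0}  orig:{}
  cell(1,1) b: {A,B,T2}  orig:{A,B}
  cell(2,2) a: {T0}  orig:{}
  cell(0,1) ab: ∅
  cell(1,2) ba: {C,S,X4,X6}  orig:{C,S}
  cell(0,2) aba: {C,S}

S ∈ T[0,2] ⇒ YES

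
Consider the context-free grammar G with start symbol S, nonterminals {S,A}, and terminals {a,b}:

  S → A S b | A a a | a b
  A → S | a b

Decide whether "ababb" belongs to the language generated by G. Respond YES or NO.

CNF form of G:
  S -> A X4 | A X5 | T1 T0
  A -> A X2 | A X3 | T1 T0
  T0 -> b
  T1 -> a
  X2 -> S T0
  X3 -> T1 T1
  X4 -> S T0
  X5 -> T1 T1

Fill CYK table bottom-up:
  cell(0,0) a: {T1}  orig:{}
  cell(1,1) b: {T0}  orig:{}
  cell(2,2) a: {T1}  orig:{}
  cell(3,3) b: {T0}  orig:{}
  cell(4,4) b: {T0}  orig:{}
  cell(0,1) ab: {A,S}
  cell(1,2) ba: ∅
  cell(2,3) ab: {A,S}
  cell(3,4) bb: ∅
  cell(0,2) aba: ∅
  cell(1,3) bab: ∅
  cell(2,4) abb: {X2,X4}  orig:{}
  cell(0,3) abab: ∅
  cell(1,4) babb: ∅
  cell(0,4) ababb: {A,S}

S ∈ T[0,4] ⇒ YES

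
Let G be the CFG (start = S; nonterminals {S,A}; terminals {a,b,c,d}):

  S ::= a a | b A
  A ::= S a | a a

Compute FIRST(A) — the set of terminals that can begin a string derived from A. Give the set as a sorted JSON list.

FIRST sets, iterate to fixpoint:
iter 1:
  A via A→a a: +{a}
  S via S→a a: +{a}
  S via S→b A: +{b}
  S: {a,b}  A: {a}
iter 2:
  A via A→S a: +{b}
  S: {a,b}  A: {a,b}
iter 3: (stable)
  S: {a,b}  A: {a,b}

FIRST(A) = ["a", "b"]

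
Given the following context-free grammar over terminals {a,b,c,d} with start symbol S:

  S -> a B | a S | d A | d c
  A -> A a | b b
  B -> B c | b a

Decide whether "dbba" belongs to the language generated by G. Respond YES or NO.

CNF form of G:
  S -> T0 B | T0 S | T3 A | T3 T2
  A -> A T0 | T1 T1
  B -> B T2 | T1 T0
  T0 -> a
  T1 -> b
  T2 -> c
  T3 -> d

CYK table (by increasing span):
  [0..0]={T3}  "d"  orig:{}
  [1..1]={T1}  "b"  orig:{}
  [2..2]={T1}  "b"  orig:{}
  [3..3]={T0}  "a"  orig:{}
  [0..1]=∅  "db"
  [1..2]={A}  "bb"
  [2..3]={B}  "ba"
  [0..2]={S}  "dbb"
  [1..3]={A}  "bba"
  [0..3]={S}  "dbba"

S ∈ T[0,3] ⇒ YES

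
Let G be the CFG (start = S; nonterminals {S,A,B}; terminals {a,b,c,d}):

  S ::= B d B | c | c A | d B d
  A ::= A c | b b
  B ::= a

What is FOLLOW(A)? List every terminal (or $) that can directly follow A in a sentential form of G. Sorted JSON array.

FIRST iteration:
iter 1:
  A via A→b b: +{b}
  B via B→a: +{a}
  S via S→B d B: +{a}
  S via S→c: +{c}
  S via S→d B d: +{d}
  FIRST[S]={a,c,d}  FIRST[A]={b}  FIRST[B]={a}
iter 2: done
  FIRST[S]={a,c,d}  FIRST[A]={b}  FIRST[B]={a}

Compute FOLLOW by fixpoint:
seed FOLLOW(S) with $
iter 1:
  A→A c: FOLLOW(A) ⊇ FIRST(c) = {c}; new: +{c}
  S→B d B: FOLLOW(B) ⊇ FIRST(d) = {d}; new: +{d}
  S→B d B: FOLLOW(B) ⊇ FOLLOW(S) ⊇ {$}; new: +{$}
  S→c A: FOLLOW(A) ⊇ FOLLOW(S) ⊇ {$}; new: +{$}
  FOLLOW(S)={$}  FOLLOW(A)={$,c}  FOLLOW(B)={$,d}
iter 2: (no change)
  FOLLOW(S)={$}  FOLLOW(A)={$,c}  FOLLOW(B)={$,d}

FOLLOW(A) = ["$", "c"]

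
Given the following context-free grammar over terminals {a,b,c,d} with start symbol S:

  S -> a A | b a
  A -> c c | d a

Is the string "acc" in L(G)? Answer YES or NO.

Convert to CNF:
  S -> T2 A | T3 T2
  A -> T0 T0 | T1 T2
  T0 -> c
  T1 -> d
  T2 -> a
  T3 -> b

CYK table (by increasing span):
  [0..0]={T2}  "a"  orig:{}
  [1..1]={T0}  "c"  orig:{}
  [2..2]={T0}  "c"  orig:{}
  [0..1]=∅  "ac"
  [1..2]={A}  "cc"
  [0..2]={S}  "acc"

S ∈ T[0,2] ⇒ YES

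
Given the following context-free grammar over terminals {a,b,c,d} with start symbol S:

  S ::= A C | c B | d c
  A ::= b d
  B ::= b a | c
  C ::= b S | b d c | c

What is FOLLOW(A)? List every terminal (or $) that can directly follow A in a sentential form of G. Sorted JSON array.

FIRST iteration:
[1]
  A via A→b d: +{b}
  B via B→b a: +{b}
  B via B→c: +{c}
  C via C→b S: +{b}
  C via C→c: +{c}
  S via S→A C: +{b}
  S via S→c B: +{c}
  S via S→d c: +{d}
  FIRST(S)={b,c,d}  FIRST(A)={b}  FIRST(B)={b,c}  FIRST(C)={b,c}
[2] (stable)
  FIRST(S)={b,c,d}  FIRST(A)={b}  FIRST(B)={b,c}  FIRST(C)={b,c}

FOLLOW sets:
FOLLOW(S) := {$}
pass 1:
  S→A C: FOLLOW(A) ⊇ FIRST(C) = {b,c}; new: +{b,c}
  S→A C: FOLLOW(C) ⊇ FOLLOW(S) ⊇ {$}; new: +{$}
  S→c B: FOLLOW(B) ⊇ FOLLOW(S) ⊇ {$}; new: +{$}
  FOLLOW(S)={$}  FOLLOW(A)={b,c}  FOLLOW(B)={$}  FOLLOW(C)={$}
pass 2: (no change)
  FOLLOW(S)={$}  FOLLOW(A)={b,c}  FOLLOW(B)={$}  FOLLOW(C)={$}

FOLLOW(A) = ["b", "c"]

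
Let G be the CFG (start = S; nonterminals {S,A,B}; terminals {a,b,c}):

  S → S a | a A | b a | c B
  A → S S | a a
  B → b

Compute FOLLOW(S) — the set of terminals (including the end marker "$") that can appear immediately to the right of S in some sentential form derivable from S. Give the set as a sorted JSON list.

FIRST iteration:
pass 1:
  A via A→a a: +{a}
  B via B→b: +{b}
  S via S→a A: +{a}
  S via S→b a: +{b}
  S via S→c B: +{c}
  S: {a,b,c}  A: {a}  B: {b}
pass 2:
  A via A→S S: +{b,c}
  S: {a,b,c}  A: {a,b,c}  B: {b}
pass 3: done
  S: {a,b,c}  A: {a,b,c}  B: {b}

FOLLOW sets:
seed FOLLOW(S) with $
pass 1:
  A→S S: FOLLOW(S) ⊇ FIRST(S) = {a,b,c}; new: +{a,b,c}
  S→a A: FOLLOW(A) ⊇ FOLLOW(S) ⊇ {$,a,b,c}; new: +{$,a,b,c}
  S→c B: FOLLOW(B) ⊇ FOLLOW(S) ⊇ {$,a,b,c}; new: +{$,a,b,c}
  FOLLOW(S)={$,a,b,c}  FOLLOW(A)={$,a,b,c}  FOLLOW(B)={$,a,b,c}
pass 2: — fixpoint
  FOLLOW(S)={$,a,b,c}  FOLLOW(A)={$,a,b,c}  FOLLOW(B)={$,a,b,c}

FOLLOW(S) = ["$", "a", "b", "c"]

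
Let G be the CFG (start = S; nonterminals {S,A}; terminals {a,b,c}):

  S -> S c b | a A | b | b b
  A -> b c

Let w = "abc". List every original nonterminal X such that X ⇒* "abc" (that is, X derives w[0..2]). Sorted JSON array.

CNF form of G:
  S -> S X3 | T0 T0 | T2 A | b
  A -> T0 T1
  T0 -> b
  T1 -> c
  T2 -> a
  X3 -> T1 T0

CYK fill, restricted to cells inside w[0..2]:
  T[0,0] 'a' = {T2}  orig:{}
  T[1,1] 'b' = {S,T0}  orig:{S}
  T[2,2] 'c' = {T1}  orig:{}
  T[0,1] 'ab' = ∅
  T[1,2] 'bc' = {A}
  T[0,2] 'abc' = {S}

Original NTs in T[0,2] deriving "abc": ["S"]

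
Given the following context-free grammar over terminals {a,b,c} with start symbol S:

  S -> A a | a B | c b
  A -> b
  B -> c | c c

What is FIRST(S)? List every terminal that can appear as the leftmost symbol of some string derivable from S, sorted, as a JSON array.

FIRST iteration:
iter 1:
  A via A→b: +{b}
  B via B→c: +{c}
  S via S→A a: +{b}
  S via S→a B: +{a}
  S via S→c b: +{c}
  FIRST(S)={a,b,c}  FIRST(A)={b}  FIRST(B)={c}
iter 2: — fixpoint
  FIRST(S)={a,b,c}  FIRST(A)={b}  FIRST(B)={c}

FIRST(S) = ["a", "b", "c"]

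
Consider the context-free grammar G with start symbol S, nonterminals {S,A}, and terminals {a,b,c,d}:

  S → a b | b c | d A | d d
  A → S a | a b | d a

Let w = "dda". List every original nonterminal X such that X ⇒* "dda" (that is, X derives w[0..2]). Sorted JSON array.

CNF form of G:
  S -> T0 T1 | T1 T3 | T2 A | T2 T2
  A -> S T0 | T0 T1 | T2 T0
  T0 -> a
  T1 -> b
  T2 -> d
  T3 -> c

CYK fill (cells [i..j] with 0 ≤ i ≤ j ≤ 2 only):
  T[0,0] 'd' = {T2}  orig:{}
  T[1,1] 'd' = {T2}  orig:{}
  T[2,2] 'a' = {T0}  orig:{}
  T[0,1] 'dd' = {S}
  T[1,2] 'da' = {A}
  T[0,2] 'dda' = {A,S}

Original NTs in T[0,2] deriving "dda": ["A", "S"]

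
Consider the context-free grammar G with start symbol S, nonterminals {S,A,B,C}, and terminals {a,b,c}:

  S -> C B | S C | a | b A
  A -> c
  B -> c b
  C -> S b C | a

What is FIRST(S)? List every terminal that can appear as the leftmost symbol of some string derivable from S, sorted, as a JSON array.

FIRST iteration:
round 1:
  A via A→c: +{c}
  B via B→c b: +{c}
  C via C→a: +{a}
  S via S→C B: +{a}
  S via S→b A: +{b}
  S: {a,b}  A: {c}  B: {c}  C: {a}
round 2:
  C via C→S b C: +{b}
  S: {a,b}  A: {c}  B: {c}  C: {a,b}
round 3: — fixpoint
  S: {a,b}  A: {c}  B: {c}  C: {a,b}

FIRST(S) = ["a", "b"]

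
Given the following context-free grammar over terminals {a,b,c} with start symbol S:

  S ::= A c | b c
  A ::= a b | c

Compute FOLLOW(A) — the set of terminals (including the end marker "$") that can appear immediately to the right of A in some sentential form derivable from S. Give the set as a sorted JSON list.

FIRST iteration:
pass 1:
  A via A→a b: +{a}
  A via A→c: +{c}
  S via S→A c: +{a,c}
  S via S→b c: +{b}
  S: {a,b,c}  A: {a,c}
pass 2: — fixpoint
  S: {a,b,c}  A: {a,c}

FOLLOW sets:
initialize: $ ∈ FOLLOW(S)
round 1:
  S→A c: FOLLOW(A) ⊇ FIRST(c) = {c}; new: +{c}
  S: {$}  A: {c}
round 2: (stable)
  S: {$}  A: {c}

FOLLOW(A) = ["c"]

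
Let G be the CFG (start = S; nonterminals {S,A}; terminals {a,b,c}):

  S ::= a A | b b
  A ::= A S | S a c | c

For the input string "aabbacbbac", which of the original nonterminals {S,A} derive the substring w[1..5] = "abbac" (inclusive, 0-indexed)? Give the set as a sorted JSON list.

CNF form of G:
  S -> T0 A | T2 T2
  A -> A S | S X3 | c
  T0 -> a
  T1 -> c
  T2 -> b
  X3 -> T0 T1

CYK table (by increasing span), restricted to cells inside w[1..5]:
  T[1,1] 'a' = {T0}  orig:{}
  T[2,2] 'b' = {T2}  orig:{}
  T[3,3] 'b' = {T2}  orig:{}
  T[4,4] 'a' = {T0}  orig:{}
  T[5,5] 'c' = {A,T1}  orig:{A}
  T[1,2] 'ab' = ∅
  T[2,3] 'bb' = {S}
  T[3,4] 'ba' = ∅
  T[4,5] 'ac' = {S,X3}  orig:{S}
  T[1,3] 'abb' = ∅
  T[2,4] 'bba' = ∅
  T[3,5] 'bac' = ∅
  T[1,4] 'abba' = ∅
  T[2,5] 'bbac' = {A}
  T[1,5] 'abbac' = {S}

Original NTs in T[1,5] deriving "abbac": ["S"]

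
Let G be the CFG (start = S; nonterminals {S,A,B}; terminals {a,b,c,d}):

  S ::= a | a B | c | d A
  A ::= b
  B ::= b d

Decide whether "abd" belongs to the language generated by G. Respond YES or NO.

CNF form of G:
  S -> T1 A | T2 B | a | c
  A -> b
  B -> T0 T1
  T0 -> b
  T1 -> d
  T2 -> a

CYK table (by increasing span):
  T[0,0] 'a' = {S,T2}  orig:{S}
  T[1,1] 'b' = {A,T0}  orig:{A}
  T[2,2] 'd' = {T1}  orig:{}
  T[0,1] 'ab' = ∅
  T[1,2] 'bd' = {B}
  T[0,2] 'abd' = {S}

S ∈ T[0,2] ⇒ YES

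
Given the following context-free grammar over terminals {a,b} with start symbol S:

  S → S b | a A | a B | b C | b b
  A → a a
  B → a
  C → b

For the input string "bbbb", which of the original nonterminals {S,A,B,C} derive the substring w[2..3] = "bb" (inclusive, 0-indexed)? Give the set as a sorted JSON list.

Convert to CNF:
  S -> S T1 | T0 A | T0 B | T1 C | T1 T1
  A -> T0 T0
  B -> a
  C -> b
  T0 -> a
  T1 -> b

CYK table (by increasing span) — only the sub-triangle for w[2..3]:
  [2..2]={C,T1}  "b"  orig:{C}
  [3..3]={C,T1}  "b"  orig:{C}
  [2..3]={S}  "bb"

Original NTs in T[2,3] deriving "bb": ["S"]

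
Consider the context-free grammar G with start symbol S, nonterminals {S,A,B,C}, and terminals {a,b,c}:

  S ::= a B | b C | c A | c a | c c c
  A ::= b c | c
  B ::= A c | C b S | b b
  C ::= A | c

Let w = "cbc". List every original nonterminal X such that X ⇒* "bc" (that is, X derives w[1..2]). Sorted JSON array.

CNF form of G:
  S -> T0 C | T1 A | T1 T2 | T1 X4 | T2 B
  A -> T0 T1 | c
  B -> A T1 | C X3 | T0 T0
  C -> T0 T1 | c
  T0 -> b
  T1 -> c
  T2 -> a
  X3 -> T0 S
  X4 -> T1 T1

CYK table (by increasing span) (cells [i..j] with 1 ≤ i ≤ j ≤ 2 only):
  cell(1,1) b: {T0}  orig:{}
  cell(2,2) c: {A,C,T1}  orig:{A,C}
  cell(1,2) bc: {A,C,S}

Original NTs in T[1,2] deriving "bc": ["A", "C", "S"]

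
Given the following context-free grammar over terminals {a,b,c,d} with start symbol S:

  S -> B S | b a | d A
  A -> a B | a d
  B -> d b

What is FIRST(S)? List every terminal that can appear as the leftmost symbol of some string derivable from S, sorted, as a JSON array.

FIRST sets, iterate to fixpoint:
round 1:
  A via A→a B: +{a}
  B via B→d b: +{d}
  S via S→B S: +{d}
  S via S→b a: +{b}
  FIRST(S)={b,d}  FIRST(A)={a}  FIRST(B)={d}
round 2: (stable)
  FIRST(S)={b,d}  FIRST(A)={a}  FIRST(B)={d}

FIRST(S) = ["b", "d"]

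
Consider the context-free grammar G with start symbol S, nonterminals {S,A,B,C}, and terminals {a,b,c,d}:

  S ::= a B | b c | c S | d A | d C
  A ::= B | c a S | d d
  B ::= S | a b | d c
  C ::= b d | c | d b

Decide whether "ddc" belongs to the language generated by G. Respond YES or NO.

Convert to CNF:
  S -> T0 B | T1 T2 | T2 S | T3 A | T3 C
  A -> T0 B | T0 T1 | T1 T2 | T2 S | T2 X4 | T3 A | T3 C | T3 T2 | T3 T3
  B -> T0 B | T0 T1 | T1 T2 | T2 S | T3 A | T3 C | T3 T2
  C -> T1 T3 | T3 T1 | c
  T0 -> a
  T1 -> b
  T2 -> c
  T3 -> d
  X4 -> T0 S

CYK table (by increasing span):
  T[0,0] 'd' = {T3}  orig:{}
  T[1,1] 'd' = {T3}  orig:{}
  T[2,2] 'c' = {C,T2}  orig:{C}
  T[0,1] 'dd' = {A}
  T[1,2] 'dc' = {A,B,S}
  T[0,2] 'ddc' = {A,B,S}

S ∈ T[0,2] ⇒ YES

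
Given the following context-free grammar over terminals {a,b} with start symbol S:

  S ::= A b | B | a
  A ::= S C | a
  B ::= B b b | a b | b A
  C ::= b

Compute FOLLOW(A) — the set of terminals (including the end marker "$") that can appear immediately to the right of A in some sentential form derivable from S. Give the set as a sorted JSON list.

Compute FIRST by fixpoint:
round 1:
  A via A→a: +{a}
  B via B→a b: +{a}
  B via B→b A: +{b}
  C via C→b: +{b}
  S via S→A b: +{a}
  S via S→B: +{b}
  FIRST(S)={a,b}  FIRST(A)={a}  FIRST(B)={a,b}  FIRST(C)={b}
round 2:
  A via A→S C: +{b}
  FIRST(S)={a,b}  FIRST(A)={a,b}  FIRST(B)={a,b}  FIRST(C)={b}
round 3: (no change)
  FIRST(S)={a,b}  FIRST(A)={a,b}  FIRST(B)={a,b}  FIRST(C)={b}

FOLLOW sets:
initialize: $ ∈ FOLLOW(S)
[1]
  A→S C: FOLLOW(S) ⊇ FIRST(C) = {b}; new: +{b}
  B→B b b: FOLLOW(B) ⊇ FIRST(b) = {b}; new: +{b}
  B→b A: FOLLOW(A) ⊇ FOLLOW(B) ⊇ {b}; new: +{b}
  S→B: FOLLOW(B) ⊇ FOLLOW(S) ⊇ {$,b}; new: +{$}
  FOLLOW(S)={$,b}  FOLLOW(A)={b}  FOLLOW(B)={$,b}  FOLLOW(C)={}
[2]
  A→S C: FOLLOW(C) ⊇ FOLLOW(A) ⊇ {b}; new: +{b}
  B→b A: FOLLOW(A) ⊇ FOLLOW(B) ⊇ {$,b}; new: +{$}
  FOLLOW(S)={$,b}  FOLLOW(A)={$,b}  FOLLOW(B)={$,b}  FOLLOW(C)={b}
[3]
  A→S C: FOLLOW(C) ⊇ FOLLOW(A) ⊇ {$,b}; new: +{$}
  FOLLOW(S)={$,b}  FOLLOW(A)={$,b}  FOLLOW(B)={$,b}  FOLLOW(C)={$,b}
[4] done
  FOLLOW(S)={$,b}  FOLLOW(A)={$,b}  FOLLOW(B)={$,b}  FOLLOW(C)={$,b}

FOLLOW(A) = ["$", "b"]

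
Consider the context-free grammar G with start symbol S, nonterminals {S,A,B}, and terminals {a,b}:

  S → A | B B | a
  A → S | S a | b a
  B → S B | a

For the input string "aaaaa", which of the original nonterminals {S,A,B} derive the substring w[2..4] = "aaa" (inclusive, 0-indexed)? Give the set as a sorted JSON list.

Convert to CNF:
  S -> B B | S T0 | T1 T0 | a
  A -> B B | S T0 | T1 T0 | a
  B -> S B | a
  T0 -> a
  T1 -> b

CYK fill (cells [i..j] with 2 ≤ i ≤ j ≤ 4 only):
  [2..2]={A,B,S,T0}  "a"  orig:{A,B,S}
  [3..3]={A,B,S,T0}  "a"  orig:{A,B,S}
  [4..4]={A,B,S,T0}  "a"  orig:{A,B,S}
  [2..3]={A,B,S}  "aa"
  [3..4]={A,B,S}  "aa"
  [2..4]={A,B,S}  "aaa"

Original NTs in T[2,4] deriving "aaa": ["A", "B", "S"]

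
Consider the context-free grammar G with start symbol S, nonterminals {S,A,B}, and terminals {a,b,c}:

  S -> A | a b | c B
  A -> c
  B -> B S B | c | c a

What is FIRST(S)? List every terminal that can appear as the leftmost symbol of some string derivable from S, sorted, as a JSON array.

FIRST iteration:
pass 1:
  A via A→c: +{c}
  B via B→c: +{c}
  S via S→A: +{c}
  S via S→a b: +{a}
  S: {a,c}  A: {c}  B: {c}
pass 2: done
  S: {a,c}  A: {c}  B: {c}

FIRST(S) = ["a", "c"]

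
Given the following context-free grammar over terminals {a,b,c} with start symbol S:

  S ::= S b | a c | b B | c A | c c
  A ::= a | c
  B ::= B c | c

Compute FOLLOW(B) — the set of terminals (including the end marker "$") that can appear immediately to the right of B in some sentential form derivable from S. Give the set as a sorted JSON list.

FIRST sets, iterate to fixpoint:
[1]
  A via A→a: +{a}
  A via A→c: +{c}
  B via B→c: +{c}
  S via S→a c: +{a}
  S via S→b B: +{b}
  S via S→c A: +{c}
  S: {a,b,c}  A: {a,c}  B: {c}
[2] — fixpoint
  S: {a,b,c}  A: {a,c}  B: {c}

Compute FOLLOW by fixpoint:
initialize: $ ∈ FOLLOW(S)
iter 1:
  B→B c: FOLLOW(B) ⊇ FIRST(c) = {c}; new: +{c}
  S→S b: FOLLOW(S) ⊇ FIRST(b) = {b}; new: +{b}
  S→b B: FOLLOW(B) ⊇ FOLLOW(S) ⊇ {$,b}; new: +{$,b}
  S→c A: FOLLOW(A) ⊇ FOLLOW(S) ⊇ {$,b}; new: +{$,b}
  S: {$,b}  A: {$,b}  B: {$,b,c}
iter 2: done
  S: {$,b}  A: {$,b}  B: {$,b,c}

FOLLOW(B) = ["$", "b", "c"]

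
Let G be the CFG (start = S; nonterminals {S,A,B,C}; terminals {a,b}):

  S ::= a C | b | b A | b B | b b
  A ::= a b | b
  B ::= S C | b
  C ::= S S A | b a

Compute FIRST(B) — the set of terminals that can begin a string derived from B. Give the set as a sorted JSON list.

Compute FIRST by fixpoint:
[1]
  A via A→a b: +{a}
  A via A→b: +{b}
  B via B→b: +{b}
  C via C→b a: +{b}
  S via S→a C: +{a}
  S via S→b: +{b}
  FIRST(S)={a,b}  FIRST(A)={a,b}  FIRST(B)={b}  FIRST(C)={b}
[2]
  B via B→S C: +{a}
  C via C→S S A: +{a}
  FIRST(S)={a,b}  FIRST(A)={a,b}  FIRST(B)={a,b}  FIRST(C)={a,b}
[3] done
  FIRST(S)={a,b}  FIRST(A)={a,b}  FIRST(B)={a,b}  FIRST(C)={a,b}

FIRST(B) = ["a", "b"]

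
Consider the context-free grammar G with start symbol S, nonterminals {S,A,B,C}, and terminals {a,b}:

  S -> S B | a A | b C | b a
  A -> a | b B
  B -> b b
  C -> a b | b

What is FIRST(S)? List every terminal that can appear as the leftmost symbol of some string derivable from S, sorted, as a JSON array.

Compute FIRST by fixpoint:
pass 1:
  A via A→a: +{a}
  A via A→b B: +{b}
  B via B→b b: +{b}
  C via C→a b: +{a}
  C via C→b: +{b}
  S via S→a A: +{a}
  S via S→b C: +{b}
  FIRST(S)={a,b}  FIRST(A)={a,b}  FIRST(B)={b}  FIRST(C)={a,b}
pass 2: done
  FIRST(S)={a,b}  FIRST(A)={a,b}  FIRST(B)={b}  FIRST(C)={a,b}

FIRST(S) = ["a", "b"]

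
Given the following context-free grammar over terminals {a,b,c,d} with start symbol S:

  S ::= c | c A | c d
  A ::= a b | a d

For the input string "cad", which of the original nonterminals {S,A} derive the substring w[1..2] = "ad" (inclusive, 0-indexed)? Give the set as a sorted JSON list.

Convert to CNF:
  S -> T3 A | T3 T2 | c
  A -> T0 T1 | T0 T2
  T0 -> a
  T1 -> b
  T2 -> d
  T3 -> c

CYK table (by increasing span) — only the sub-triangle for w[1..2]:
  T[1,1] 'a' = {T0}  orig:{}
  T[2,2] 'd' = {T2}  orig:{}
  T[1,2] 'ad' = {A}

Original NTs in T[1,2] deriving "ad": ["A"]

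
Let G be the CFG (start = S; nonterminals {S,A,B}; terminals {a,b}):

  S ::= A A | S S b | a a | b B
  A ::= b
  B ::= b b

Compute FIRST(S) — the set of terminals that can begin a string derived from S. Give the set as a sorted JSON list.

Compute FIRST by fixpoint:
[1]
  A via A→b: +{b}
  B via B→b b: +{b}
  S via S→A A: +{b}
  S via S→a a: +{a}
  S: {a,b}  A: {b}  B: {b}
[2] done
  S: {a,b}  A: {b}  B: {b}

FIRST(S) = ["a", "b"]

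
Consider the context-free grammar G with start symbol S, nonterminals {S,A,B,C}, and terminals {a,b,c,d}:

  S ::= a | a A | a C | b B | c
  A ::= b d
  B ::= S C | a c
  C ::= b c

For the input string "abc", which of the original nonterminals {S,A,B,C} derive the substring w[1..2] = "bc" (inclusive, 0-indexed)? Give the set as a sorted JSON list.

Convert to CNF:
  S -> T0 B | T2 A | T2 C | a | c
  A -> T0 T1
  B -> S C | T2 T3
  C -> T0 T3
  T0 -> b
  T1 -> d
  T2 -> a
  T3 -> c

CYK fill (cells [i..j] with 1 ≤ i ≤ j ≤ 2 only):
  T[1,1] 'b' = {T0}  orig:{}
  T[2,2] 'c' = {S,T3}  orig:{S}
  T[1,2] 'bc' = {C}

Original NTs in T[1,2] deriving "bc": ["C"]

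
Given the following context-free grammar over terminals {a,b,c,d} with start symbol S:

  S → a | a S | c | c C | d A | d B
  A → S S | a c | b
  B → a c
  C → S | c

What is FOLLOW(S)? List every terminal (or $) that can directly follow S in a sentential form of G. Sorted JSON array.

FIRST sets, iterate to fixpoint:
round 1:
  A via A→a c: +{a}
  A via A→b: +{b}
  B via B→a c: +{a}
  C via C→c: +{c}
  S via S→a: +{a}
  S via S→c: +{c}
  S via S→d A: +{d}
  FIRST[S]={a,c,d}  FIRST[A]={a,b}  FIRST[B]={a}  FIRST[C]={c}
round 2:
  A via A→S S: +{c,d}
  C via C→S: +{a,d}
  FIRST[S]={a,c,d}  FIRST[A]={a,b,c,d}  FIRST[B]={a}  FIRST[C]={a,c,d}
round 3: (stable)
  FIRST[S]={a,c,d}  FIRST[A]={a,b,c,d}  FIRST[B]={a}  FIRST[C]={a,c,d}

FOLLOW sets:
FOLLOW(S) := {$}
[1]
  A→S S: FOLLOW(S) ⊇ FIRST(S) = {a,c,d}; new: +{a,c,d}
  S→c C: FOLLOW(C) ⊇ FOLLOW(S) ⊇ {$,a,c,d}; new: +{$,a,c,d}
  S→d A: FOLLOW(A) ⊇ FOLLOW(S) ⊇ {$,a,c,d}; new: +{$,a,c,d}
  S→d B: FOLLOW(B) ⊇ FOLLOW(S) ⊇ {$,a,c,d}; new: +{$,a,c,d}
  S: {$,a,c,d}  A: {$,a,c,d}  B: {$,a,c,d}  C: {$,a,c,d}
[2] done
  S: {$,a,c,d}  A: {$,a,c,d}  B: {$,a,c,d}  C: {$,a,c,d}

FOLLOW(S) = ["$", "a", "c", "d"]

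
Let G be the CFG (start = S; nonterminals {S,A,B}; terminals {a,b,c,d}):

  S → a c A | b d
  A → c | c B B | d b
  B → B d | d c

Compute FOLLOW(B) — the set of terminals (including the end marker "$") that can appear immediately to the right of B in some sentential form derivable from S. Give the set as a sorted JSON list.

FIRST iteration:
pass 1:
  A via A→c: +{c}
  A via A→d b: +{d}
  B via B→d c: +{d}
  S via S→a c A: +{a}
  S via S→b d: +{b}
  FIRST[S]={a,b}  FIRST[A]={c,d}  FIRST[B]={d}
pass 2: (stable)
  FIRST[S]={a,b}  FIRST[A]={c,d}  FIRST[B]={d}

FOLLOW sets:
initialize: $ ∈ FOLLOW(S)
pass 1:
  A→c B B: FOLLOW(B) ⊇ FIRST(B) = {d}; new: +{d}
  S→a c A: FOLLOW(A) ⊇ FOLLOW(S) ⊇ {$}; new: +{$}
  FOLLOW[S]={$}  FOLLOW[A]={$}  FOLLOW[B]={d}
pass 2:
  A→c B B: FOLLOW(B) ⊇ FOLLOW(A) ⊇ {$}; new: +{$}
  FOLLOW[S]={$}  FOLLOW[A]={$}  FOLLOW[B]={$,d}
pass 3: (stable)
  FOLLOW[S]={$}  FOLLOW[A]={$}  FOLLOW[B]={$,d}

FOLLOW(B) = ["$", "d"]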